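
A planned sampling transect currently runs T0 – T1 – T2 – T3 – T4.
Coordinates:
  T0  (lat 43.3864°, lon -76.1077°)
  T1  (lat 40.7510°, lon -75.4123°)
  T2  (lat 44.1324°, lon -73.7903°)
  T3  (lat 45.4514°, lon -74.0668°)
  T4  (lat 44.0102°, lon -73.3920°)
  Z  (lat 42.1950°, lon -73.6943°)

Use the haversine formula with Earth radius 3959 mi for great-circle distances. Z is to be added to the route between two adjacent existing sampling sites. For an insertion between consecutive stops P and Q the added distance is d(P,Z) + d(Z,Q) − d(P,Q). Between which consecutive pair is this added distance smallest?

Added distance for inserting Z between each consecutive pair:
T0–T1: 95.6 mi
T1–T2: 19.8 mi
T2–T3: 267.6 mi
T3–T4: 247.2 mi
Smallest added distance is 19.8 mi, inserting between T1 and T2.

between T1 and T2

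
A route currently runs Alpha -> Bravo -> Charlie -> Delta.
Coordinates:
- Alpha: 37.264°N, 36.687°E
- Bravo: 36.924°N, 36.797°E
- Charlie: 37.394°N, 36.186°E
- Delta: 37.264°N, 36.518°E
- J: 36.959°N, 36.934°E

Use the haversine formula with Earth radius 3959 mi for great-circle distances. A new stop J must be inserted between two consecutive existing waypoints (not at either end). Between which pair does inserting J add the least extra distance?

between Alpha and Bravo

Added distance for inserting J between each consecutive pair:
Alpha–Bravo: 8.8 mi
Bravo–Charlie: 12.2 mi
Charlie–Delta: 61.8 mi
Smallest added distance is 8.8 mi, inserting between Alpha and Bravo.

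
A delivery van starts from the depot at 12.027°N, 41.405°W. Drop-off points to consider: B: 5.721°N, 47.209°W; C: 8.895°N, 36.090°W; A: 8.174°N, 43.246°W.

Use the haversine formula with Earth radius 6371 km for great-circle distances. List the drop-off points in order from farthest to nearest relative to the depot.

Distances from the depot:
B 5.721°N, 47.209°W: 947.5 km
C 8.895°N, 36.090°W: 677.5 km
A 8.174°N, 43.246°W: 473.5 km

B, C, A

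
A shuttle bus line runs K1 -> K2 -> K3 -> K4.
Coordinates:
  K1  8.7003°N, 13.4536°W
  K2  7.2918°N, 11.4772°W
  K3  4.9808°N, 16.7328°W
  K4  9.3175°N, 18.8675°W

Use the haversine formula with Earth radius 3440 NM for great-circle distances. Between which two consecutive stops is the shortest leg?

Leg distances:
K1→K2: 144.8 NM
K2→K3: 343.0 NM
K3→K4: 289.8 NM
The shortest leg is K1–K2 at 144.8 NM.

K1–K2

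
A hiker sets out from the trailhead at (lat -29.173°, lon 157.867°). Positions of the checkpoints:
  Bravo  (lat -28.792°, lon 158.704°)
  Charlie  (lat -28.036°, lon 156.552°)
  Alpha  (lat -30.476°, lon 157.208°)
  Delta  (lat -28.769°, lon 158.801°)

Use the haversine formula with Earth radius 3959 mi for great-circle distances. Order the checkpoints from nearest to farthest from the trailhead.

Bravo, Delta, Alpha, Charlie

Distances from the trailhead:
Bravo (lat -28.792°, lon 158.704°): 57.0 mi
Delta (lat -28.769°, lon 158.801°): 63.0 mi
Alpha (lat -30.476°, lon 157.208°): 98.3 mi
Charlie (lat -28.036°, lon 156.552°): 112.0 mi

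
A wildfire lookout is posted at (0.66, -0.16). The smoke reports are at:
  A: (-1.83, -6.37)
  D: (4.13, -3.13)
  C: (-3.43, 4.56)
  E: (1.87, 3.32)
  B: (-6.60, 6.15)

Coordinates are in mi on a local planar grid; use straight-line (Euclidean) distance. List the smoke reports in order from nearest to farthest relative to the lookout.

Distance from the lookout at (0.66, -0.16) to each:
E (1.87, 3.32): 3.7 mi
D (4.13, -3.13): 4.6 mi
C (-3.43, 4.56): 6.2 mi
A (-1.83, -6.37): 6.7 mi
B (-6.60, 6.15): 9.6 mi

E, D, C, A, B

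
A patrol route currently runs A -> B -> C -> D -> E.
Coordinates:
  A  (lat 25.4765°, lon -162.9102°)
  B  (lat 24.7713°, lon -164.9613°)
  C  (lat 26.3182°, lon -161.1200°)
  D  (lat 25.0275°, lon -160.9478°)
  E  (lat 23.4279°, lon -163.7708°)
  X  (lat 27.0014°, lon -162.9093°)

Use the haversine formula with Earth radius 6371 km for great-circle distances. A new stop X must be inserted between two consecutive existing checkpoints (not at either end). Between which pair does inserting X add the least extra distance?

between B and C

Added distance for inserting X between each consecutive pair:
A–B: 270.6 km
B–C: 93.3 km
C–D: 343.1 km
D–E: 364.0 km
Smallest added distance is 93.3 km, inserting between B and C.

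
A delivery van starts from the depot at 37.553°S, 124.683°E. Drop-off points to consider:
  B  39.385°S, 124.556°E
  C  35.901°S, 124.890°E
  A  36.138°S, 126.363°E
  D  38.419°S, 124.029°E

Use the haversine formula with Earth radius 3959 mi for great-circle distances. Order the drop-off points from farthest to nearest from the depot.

Computing each great-circle distance from 37.553°S, 124.683°E:
A 36.138°S, 126.363°E: 134.9 mi
B 39.385°S, 124.556°E: 126.8 mi
C 35.901°S, 124.890°E: 114.7 mi
D 38.419°S, 124.029°E: 69.6 mi

A, B, C, D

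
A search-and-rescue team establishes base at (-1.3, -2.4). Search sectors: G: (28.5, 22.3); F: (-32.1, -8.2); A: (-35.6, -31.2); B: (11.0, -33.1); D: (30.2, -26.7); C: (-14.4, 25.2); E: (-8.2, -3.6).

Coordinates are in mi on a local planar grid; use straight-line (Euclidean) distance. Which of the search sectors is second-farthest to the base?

D

Distance to each, sorted:
A: 44.8 mi
D: 39.8 mi
G: 38.7 mi
B: 33.1 mi
F: 31.3 mi
C: 30.6 mi
E: 7.0 mi
The second-farthest is D at 39.8 mi.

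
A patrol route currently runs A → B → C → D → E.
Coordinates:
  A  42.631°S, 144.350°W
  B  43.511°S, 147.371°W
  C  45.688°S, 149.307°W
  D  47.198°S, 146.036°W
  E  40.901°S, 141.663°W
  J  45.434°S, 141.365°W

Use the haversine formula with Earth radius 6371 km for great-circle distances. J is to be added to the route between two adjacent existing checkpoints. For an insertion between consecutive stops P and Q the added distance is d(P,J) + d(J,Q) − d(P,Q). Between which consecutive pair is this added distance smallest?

Added distance for inserting J between each consecutive pair:
A–B: 650.5 km
B–C: 854.4 km
C–D: 725.8 km
D–E: 131.1 km
Smallest added distance is 131.1 km, inserting between D and E.

between D and E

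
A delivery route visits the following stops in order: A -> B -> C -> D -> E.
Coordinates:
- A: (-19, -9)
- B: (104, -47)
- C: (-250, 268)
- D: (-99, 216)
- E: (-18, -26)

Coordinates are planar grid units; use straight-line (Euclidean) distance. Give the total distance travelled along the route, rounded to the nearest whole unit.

Leg distances:
A→B: 128.7  (cumulative 128.7)
B→C: 473.9  (cumulative 602.6)
C→D: 159.7  (cumulative 762.3)
D→E: 255.2  (cumulative 1017.5)
Total route length ≈ 1017.

1017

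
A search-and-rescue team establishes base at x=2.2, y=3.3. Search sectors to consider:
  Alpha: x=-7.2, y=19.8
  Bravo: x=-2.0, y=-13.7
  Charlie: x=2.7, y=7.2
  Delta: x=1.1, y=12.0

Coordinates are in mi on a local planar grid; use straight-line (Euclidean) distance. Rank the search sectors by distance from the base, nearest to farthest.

Distance from the base at x=2.2, y=3.3 to each:
Charlie x=2.7, y=7.2: 3.9 mi
Delta x=1.1, y=12.0: 8.8 mi
Bravo x=-2.0, y=-13.7: 17.5 mi
Alpha x=-7.2, y=19.8: 19.0 mi

Charlie, Delta, Bravo, Alpha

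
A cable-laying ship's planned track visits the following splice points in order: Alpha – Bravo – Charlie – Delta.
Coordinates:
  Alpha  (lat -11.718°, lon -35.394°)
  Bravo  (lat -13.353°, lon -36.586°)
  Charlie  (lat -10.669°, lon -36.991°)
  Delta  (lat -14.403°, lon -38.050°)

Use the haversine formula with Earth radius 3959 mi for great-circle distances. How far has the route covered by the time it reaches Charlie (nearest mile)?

326 mi

Leg distances:
Alpha→Bravo: 138.7 mi  (cumulative 138.7 mi)
Bravo→Charlie: 187.5 mi  (cumulative 326.1 mi)
Cumulative distance at Charlie ≈ 326 mi.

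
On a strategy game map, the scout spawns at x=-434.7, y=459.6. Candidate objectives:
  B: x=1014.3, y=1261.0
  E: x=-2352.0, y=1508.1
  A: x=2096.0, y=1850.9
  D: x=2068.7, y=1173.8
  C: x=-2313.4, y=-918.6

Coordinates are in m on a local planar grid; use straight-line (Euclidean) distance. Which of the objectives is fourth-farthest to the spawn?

E

Distance to each, sorted:
A: 2887.9 m
D: 2603.3 m
C: 2330.0 m
E: 2185.3 m
B: 1655.9 m
The fourth-farthest is E at 2185.3 m.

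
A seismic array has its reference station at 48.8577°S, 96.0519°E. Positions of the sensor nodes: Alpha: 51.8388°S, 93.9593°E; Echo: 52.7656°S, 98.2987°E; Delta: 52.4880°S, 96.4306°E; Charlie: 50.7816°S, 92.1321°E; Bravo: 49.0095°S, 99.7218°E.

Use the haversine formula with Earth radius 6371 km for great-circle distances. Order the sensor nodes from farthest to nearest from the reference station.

Distances from the reference station:
Echo 52.7656°S, 98.2987°E: 462.3 km
Delta 52.4880°S, 96.4306°E: 404.6 km
Alpha 51.8388°S, 93.9593°E: 363.2 km
Charlie 50.7816°S, 92.1321°E: 353.3 km
Bravo 49.0095°S, 99.7218°E: 268.6 km

Echo, Delta, Alpha, Charlie, Bravo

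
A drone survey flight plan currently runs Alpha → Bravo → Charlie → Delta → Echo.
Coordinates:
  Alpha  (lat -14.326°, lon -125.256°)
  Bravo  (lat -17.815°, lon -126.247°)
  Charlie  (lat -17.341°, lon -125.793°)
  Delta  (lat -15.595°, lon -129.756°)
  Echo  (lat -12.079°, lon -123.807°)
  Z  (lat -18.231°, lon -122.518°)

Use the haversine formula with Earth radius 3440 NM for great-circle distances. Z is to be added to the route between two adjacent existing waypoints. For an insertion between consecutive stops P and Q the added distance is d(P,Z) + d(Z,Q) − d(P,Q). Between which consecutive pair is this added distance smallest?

Added distance for inserting Z between each consecutive pair:
Alpha–Bravo: 279.8 NM
Bravo–Charlie: 370.5 NM
Charlie–Delta: 388.4 NM
Delta–Echo: 415.7 NM
Smallest added distance is 279.8 NM, inserting between Alpha and Bravo.

between Alpha and Bravo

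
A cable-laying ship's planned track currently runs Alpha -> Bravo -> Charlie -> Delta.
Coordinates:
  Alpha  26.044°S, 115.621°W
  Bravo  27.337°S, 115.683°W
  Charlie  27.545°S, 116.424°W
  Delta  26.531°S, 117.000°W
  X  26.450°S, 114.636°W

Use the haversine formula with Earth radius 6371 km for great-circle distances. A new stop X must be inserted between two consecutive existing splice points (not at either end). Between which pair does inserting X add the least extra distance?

Added distance for inserting X between each consecutive pair:
Alpha–Bravo: 107.4 km
Bravo–Charlie: 281.5 km
Charlie–Delta: 324.0 km
Smallest added distance is 107.4 km, inserting between Alpha and Bravo.

between Alpha and Bravo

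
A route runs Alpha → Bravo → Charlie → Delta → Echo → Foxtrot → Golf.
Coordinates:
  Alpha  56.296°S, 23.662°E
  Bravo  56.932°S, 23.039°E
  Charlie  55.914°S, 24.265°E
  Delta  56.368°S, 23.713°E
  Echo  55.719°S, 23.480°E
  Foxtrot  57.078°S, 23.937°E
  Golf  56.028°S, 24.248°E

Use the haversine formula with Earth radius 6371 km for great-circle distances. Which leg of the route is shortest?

Charlie–Delta

Leg distances:
Alpha→Bravo: 80.3 km
Bravo→Charlie: 136.0 km
Charlie→Delta: 61.0 km
Delta→Echo: 73.6 km
Echo→Foxtrot: 153.7 km
Foxtrot→Golf: 118.3 km
The shortest leg is Charlie–Delta at 61.0 km.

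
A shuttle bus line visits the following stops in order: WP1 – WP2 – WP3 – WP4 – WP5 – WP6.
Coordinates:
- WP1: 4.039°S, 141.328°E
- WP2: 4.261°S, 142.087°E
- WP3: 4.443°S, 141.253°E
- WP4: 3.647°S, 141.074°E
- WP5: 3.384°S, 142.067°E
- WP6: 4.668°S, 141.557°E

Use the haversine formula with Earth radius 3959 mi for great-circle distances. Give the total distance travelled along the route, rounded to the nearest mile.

Leg distances:
WP1→WP2: 54.5 mi  (cumulative 54.5 mi)
WP2→WP3: 58.8 mi  (cumulative 113.3 mi)
WP3→WP4: 56.4 mi  (cumulative 169.7 mi)
WP4→WP5: 70.9 mi  (cumulative 240.6 mi)
WP5→WP6: 95.4 mi  (cumulative 336.0 mi)
Total route length ≈ 336 mi.

336 mi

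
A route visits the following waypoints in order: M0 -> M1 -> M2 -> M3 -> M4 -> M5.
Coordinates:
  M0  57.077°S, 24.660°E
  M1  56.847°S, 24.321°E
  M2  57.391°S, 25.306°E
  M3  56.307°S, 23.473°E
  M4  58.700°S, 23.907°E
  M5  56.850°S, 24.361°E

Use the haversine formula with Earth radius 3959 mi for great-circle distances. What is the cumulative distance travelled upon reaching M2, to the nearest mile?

73 mi

Leg distances:
M0→M1: 20.4 mi  (cumulative 20.4 mi)
M1→M2: 52.7 mi  (cumulative 73.1 mi)
Cumulative distance at M2 ≈ 73 mi.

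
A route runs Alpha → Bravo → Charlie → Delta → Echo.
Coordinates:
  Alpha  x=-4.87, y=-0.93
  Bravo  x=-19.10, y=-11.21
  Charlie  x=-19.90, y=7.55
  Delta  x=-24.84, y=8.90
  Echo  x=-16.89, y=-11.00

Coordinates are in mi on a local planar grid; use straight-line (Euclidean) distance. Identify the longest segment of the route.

Leg distances:
Alpha→Bravo: 17.6 mi
Bravo→Charlie: 18.8 mi
Charlie→Delta: 5.1 mi
Delta→Echo: 21.4 mi
The longest leg is Delta–Echo at 21.4 mi.

Delta–Echo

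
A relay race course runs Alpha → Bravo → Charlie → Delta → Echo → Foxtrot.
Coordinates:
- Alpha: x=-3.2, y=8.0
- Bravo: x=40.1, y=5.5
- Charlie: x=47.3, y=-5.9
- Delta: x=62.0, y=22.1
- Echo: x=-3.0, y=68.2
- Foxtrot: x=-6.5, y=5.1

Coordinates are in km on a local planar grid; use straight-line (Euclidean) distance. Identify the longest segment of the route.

Delta–Echo

Leg distances:
Alpha→Bravo: 43.4 km
Bravo→Charlie: 13.5 km
Charlie→Delta: 31.6 km
Delta→Echo: 79.7 km
Echo→Foxtrot: 63.2 km
The longest leg is Delta–Echo at 79.7 km.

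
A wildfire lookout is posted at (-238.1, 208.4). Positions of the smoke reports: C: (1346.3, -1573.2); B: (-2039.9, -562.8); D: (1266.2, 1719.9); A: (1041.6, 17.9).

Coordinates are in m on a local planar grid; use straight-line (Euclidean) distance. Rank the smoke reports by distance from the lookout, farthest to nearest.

C, D, B, A

Distances from the lookout:
C (1346.3, -1573.2): 2384.2 m
D (1266.2, 1719.9): 2132.5 m
B (-2039.9, -562.8): 1959.9 m
A (1041.6, 17.9): 1293.8 m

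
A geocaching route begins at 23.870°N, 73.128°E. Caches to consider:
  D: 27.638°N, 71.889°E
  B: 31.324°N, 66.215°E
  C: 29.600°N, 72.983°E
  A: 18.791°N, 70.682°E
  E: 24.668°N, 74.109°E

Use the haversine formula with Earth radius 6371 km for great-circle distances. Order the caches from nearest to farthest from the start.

Distances from the start:
E 24.668°N, 74.109°E: 133.3 km
D 27.638°N, 71.889°E: 437.0 km
A 18.791°N, 70.682°E: 618.9 km
C 29.600°N, 72.983°E: 637.3 km
B 31.324°N, 66.215°E: 1072.3 km

E, D, A, C, B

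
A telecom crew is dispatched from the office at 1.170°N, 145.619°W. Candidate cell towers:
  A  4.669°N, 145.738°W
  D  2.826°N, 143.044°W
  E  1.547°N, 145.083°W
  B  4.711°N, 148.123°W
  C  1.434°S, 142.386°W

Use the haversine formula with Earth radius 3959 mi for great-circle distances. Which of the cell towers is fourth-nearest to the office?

Distance to each, sorted:
E: 45.3 mi
D: 211.4 mi
A: 241.9 mi
C: 286.8 mi
B: 299.5 mi
The fourth-nearest is C at 286.8 mi.

C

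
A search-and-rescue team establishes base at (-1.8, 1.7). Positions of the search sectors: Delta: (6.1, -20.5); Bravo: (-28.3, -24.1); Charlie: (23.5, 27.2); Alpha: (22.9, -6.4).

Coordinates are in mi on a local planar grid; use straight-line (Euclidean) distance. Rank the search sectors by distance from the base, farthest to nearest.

Bravo, Charlie, Alpha, Delta

Computing each straight-line distance from (-1.8, 1.7):
Bravo (-28.3, -24.1): 37.0 mi
Charlie (23.5, 27.2): 35.9 mi
Alpha (22.9, -6.4): 26.0 mi
Delta (6.1, -20.5): 23.6 mi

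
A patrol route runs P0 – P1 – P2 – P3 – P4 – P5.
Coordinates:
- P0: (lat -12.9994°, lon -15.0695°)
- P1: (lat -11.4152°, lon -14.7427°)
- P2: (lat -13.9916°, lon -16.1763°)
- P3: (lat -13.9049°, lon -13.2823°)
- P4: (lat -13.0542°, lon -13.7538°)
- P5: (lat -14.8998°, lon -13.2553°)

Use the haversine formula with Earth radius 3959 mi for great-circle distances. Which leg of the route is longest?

Leg distances:
P0→P1: 111.7 mi
P1→P2: 202.6 mi
P2→P3: 194.2 mi
P3→P4: 66.8 mi
P4→P5: 131.8 mi
The longest leg is P1–P2 at 202.6 mi.

P1–P2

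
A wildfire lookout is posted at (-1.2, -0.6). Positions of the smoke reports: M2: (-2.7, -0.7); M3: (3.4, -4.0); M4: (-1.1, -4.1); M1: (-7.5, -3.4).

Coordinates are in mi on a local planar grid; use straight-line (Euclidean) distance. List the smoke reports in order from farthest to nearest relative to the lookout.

Distances from the lookout:
M1 (-7.5, -3.4): 6.9 mi
M3 (3.4, -4.0): 5.7 mi
M4 (-1.1, -4.1): 3.5 mi
M2 (-2.7, -0.7): 1.5 mi

M1, M3, M4, M2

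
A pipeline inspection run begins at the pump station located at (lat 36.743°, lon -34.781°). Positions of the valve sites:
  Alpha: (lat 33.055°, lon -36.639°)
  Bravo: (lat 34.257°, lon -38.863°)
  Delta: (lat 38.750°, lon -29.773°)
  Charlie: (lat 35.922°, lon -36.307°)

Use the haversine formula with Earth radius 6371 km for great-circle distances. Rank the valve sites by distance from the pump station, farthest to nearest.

Computing each great-circle distance from (lat 36.743°, lon -34.781°):
Delta (lat 38.750°, lon -29.773°): 493.5 km
Bravo (lat 34.257°, lon -38.863°): 461.4 km
Alpha (lat 33.055°, lon -36.639°): 443.7 km
Charlie (lat 35.922°, lon -36.307°): 164.4 km

Delta, Bravo, Alpha, Charlie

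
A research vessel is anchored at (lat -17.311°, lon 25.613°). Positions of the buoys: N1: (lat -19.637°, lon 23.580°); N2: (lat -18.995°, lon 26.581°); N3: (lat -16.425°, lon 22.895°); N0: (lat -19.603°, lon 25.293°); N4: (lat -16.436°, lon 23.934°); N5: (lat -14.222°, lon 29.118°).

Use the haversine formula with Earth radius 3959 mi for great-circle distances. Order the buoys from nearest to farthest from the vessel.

Computing each great-circle distance from (lat -17.311°, lon 25.613°):
N4 (lat -16.436°, lon 23.934°): 126.4 mi
N2 (lat -18.995°, lon 26.581°): 132.6 mi
N0 (lat -19.603°, lon 25.293°): 159.8 mi
N3 (lat -16.425°, lon 22.895°): 189.9 mi
N1 (lat -19.637°, lon 23.580°): 208.8 mi
N5 (lat -14.222°, lon 29.118°): 316.0 mi

N4, N2, N0, N3, N1, N5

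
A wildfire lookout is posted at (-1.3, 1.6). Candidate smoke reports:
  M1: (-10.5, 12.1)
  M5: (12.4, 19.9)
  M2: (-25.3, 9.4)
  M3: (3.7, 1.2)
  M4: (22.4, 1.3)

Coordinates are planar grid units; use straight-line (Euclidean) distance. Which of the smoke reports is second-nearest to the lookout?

M1

Distances from the lookout ((-1.3, 1.6)):
M3: 5.0
M1: 14.0
M5: 22.9
M4: 23.7
M2: 25.2
The second-nearest is M1 at 14.0.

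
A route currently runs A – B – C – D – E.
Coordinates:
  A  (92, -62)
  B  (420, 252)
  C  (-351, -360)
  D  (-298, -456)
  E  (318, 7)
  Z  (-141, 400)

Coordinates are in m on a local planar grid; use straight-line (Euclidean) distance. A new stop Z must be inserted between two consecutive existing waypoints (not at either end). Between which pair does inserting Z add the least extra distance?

Added distance for inserting Z between each consecutive pair:
A–B: 643.6 m
B–C: 384.3 m
C–D: 1549.1 m
D–E: 703.9 m
Smallest added distance is 384.3 m, inserting between B and C.

between B and C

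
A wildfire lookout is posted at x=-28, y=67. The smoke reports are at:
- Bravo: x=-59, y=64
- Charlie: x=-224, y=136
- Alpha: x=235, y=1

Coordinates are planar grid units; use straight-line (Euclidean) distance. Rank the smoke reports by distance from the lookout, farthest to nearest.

Alpha, Charlie, Bravo

Distance from the lookout at x=-28, y=67 to each:
Alpha x=235, y=1: 271.2
Charlie x=-224, y=136: 207.8
Bravo x=-59, y=64: 31.1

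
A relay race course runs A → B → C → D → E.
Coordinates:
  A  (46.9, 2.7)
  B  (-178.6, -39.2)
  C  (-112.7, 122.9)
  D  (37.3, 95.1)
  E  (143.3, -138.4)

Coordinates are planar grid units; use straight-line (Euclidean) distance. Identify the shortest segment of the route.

Leg distances:
A→B: 229.4
B→C: 175.0
C→D: 152.6
D→E: 256.4
The shortest leg is C–D at 152.6.

C–D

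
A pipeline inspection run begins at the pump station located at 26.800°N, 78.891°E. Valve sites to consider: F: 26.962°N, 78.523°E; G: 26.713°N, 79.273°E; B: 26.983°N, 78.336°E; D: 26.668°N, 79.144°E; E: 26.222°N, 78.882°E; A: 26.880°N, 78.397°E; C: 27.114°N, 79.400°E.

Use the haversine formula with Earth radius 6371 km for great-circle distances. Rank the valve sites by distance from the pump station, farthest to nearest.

Distance from the pump station at 26.800°N, 78.891°E to each:
E 26.222°N, 78.882°E: 64.3 km
C 27.114°N, 79.400°E: 61.4 km
B 26.983°N, 78.336°E: 58.7 km
A 26.880°N, 78.397°E: 49.8 km
F 26.962°N, 78.523°E: 40.7 km
G 26.713°N, 79.273°E: 39.1 km
D 26.668°N, 79.144°E: 29.1 km

E, C, B, A, F, G, D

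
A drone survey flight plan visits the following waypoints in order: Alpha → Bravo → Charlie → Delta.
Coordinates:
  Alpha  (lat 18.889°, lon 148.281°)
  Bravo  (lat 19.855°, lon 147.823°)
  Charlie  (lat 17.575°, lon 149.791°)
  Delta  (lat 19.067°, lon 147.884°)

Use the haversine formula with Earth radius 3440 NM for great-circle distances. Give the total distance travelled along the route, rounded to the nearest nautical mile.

381 NM

Leg distances:
Alpha→Bravo: 63.5 NM  (cumulative 63.5 NM)
Bravo→Charlie: 176.8 NM  (cumulative 240.3 NM)
Charlie→Delta: 140.8 NM  (cumulative 381.2 NM)
Total route length ≈ 381 NM.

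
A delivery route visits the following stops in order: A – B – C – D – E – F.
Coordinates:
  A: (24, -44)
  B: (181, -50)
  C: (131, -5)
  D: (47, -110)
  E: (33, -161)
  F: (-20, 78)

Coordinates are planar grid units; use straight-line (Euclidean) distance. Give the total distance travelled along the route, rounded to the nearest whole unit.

657

Leg distances:
A→B: 157.1  (cumulative 157.1)
B→C: 67.3  (cumulative 224.4)
C→D: 134.5  (cumulative 358.8)
D→E: 52.9  (cumulative 411.7)
E→F: 244.8  (cumulative 656.5)
Total route length ≈ 657.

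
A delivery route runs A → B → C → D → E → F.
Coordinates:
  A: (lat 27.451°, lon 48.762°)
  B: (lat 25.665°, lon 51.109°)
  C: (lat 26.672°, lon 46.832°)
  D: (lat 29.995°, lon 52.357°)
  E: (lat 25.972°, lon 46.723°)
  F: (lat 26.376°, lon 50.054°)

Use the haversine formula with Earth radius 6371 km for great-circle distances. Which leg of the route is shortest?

Leg distances:
A→B: 306.5 km
B→C: 441.2 km
C→D: 654.8 km
D→E: 711.3 km
E→F: 335.4 km
The shortest leg is A–B at 306.5 km.

A–B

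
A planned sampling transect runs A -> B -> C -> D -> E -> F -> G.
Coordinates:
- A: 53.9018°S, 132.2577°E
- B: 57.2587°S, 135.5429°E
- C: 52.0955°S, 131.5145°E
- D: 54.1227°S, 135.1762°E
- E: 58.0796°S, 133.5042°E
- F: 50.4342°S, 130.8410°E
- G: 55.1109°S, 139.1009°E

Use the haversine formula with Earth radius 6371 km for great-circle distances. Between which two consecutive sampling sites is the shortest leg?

C–D

Leg distances:
A→B: 426.5 km
B→C: 629.6 km
C→D: 332.4 km
D→E: 452.0 km
E→F: 867.4 km
F→G: 760.1 km
The shortest leg is C–D at 332.4 km.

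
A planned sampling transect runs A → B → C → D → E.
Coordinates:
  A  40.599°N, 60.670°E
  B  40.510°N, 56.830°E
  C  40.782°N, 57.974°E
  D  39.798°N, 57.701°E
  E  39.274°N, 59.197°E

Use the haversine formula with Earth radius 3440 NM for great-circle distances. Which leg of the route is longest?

A–B

Leg distances:
A→B: 175.2 NM
B→C: 54.6 NM
C→D: 60.4 NM
D→E: 76.1 NM
The longest leg is A–B at 175.2 NM.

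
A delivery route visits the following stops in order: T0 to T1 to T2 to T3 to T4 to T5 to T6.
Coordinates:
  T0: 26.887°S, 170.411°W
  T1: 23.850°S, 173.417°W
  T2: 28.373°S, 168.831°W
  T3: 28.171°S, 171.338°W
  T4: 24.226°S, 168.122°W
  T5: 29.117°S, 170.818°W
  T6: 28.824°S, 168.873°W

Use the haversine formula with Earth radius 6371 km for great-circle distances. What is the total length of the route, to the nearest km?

Leg distances:
T0→T1: 453.0 km  (cumulative 453.0 km)
T1→T2: 680.0 km  (cumulative 1133.0 km)
T2→T3: 246.5 km  (cumulative 1379.5 km)
T3→T4: 543.4 km  (cumulative 1923.0 km)
T4→T5: 606.2 km  (cumulative 2529.1 km)
T5→T6: 192.0 km  (cumulative 2721.1 km)
Total route length ≈ 2721 km.

2721 km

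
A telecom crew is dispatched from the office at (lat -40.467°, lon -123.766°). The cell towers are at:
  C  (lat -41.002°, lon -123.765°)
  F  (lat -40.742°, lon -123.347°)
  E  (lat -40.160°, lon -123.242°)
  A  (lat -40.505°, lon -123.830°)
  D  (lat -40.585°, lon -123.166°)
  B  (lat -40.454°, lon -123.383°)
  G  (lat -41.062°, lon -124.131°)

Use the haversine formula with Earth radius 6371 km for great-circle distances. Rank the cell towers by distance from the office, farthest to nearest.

G, C, E, D, F, B, A

Distance from the office at (lat -40.467°, lon -123.766°) to each:
G (lat -41.062°, lon -124.131°): 73.0 km
C (lat -41.002°, lon -123.765°): 59.5 km
E (lat -40.160°, lon -123.242°): 56.0 km
D (lat -40.585°, lon -123.166°): 52.4 km
F (lat -40.742°, lon -123.347°): 46.8 km
B (lat -40.454°, lon -123.383°): 32.4 km
A (lat -40.505°, lon -123.830°): 6.9 km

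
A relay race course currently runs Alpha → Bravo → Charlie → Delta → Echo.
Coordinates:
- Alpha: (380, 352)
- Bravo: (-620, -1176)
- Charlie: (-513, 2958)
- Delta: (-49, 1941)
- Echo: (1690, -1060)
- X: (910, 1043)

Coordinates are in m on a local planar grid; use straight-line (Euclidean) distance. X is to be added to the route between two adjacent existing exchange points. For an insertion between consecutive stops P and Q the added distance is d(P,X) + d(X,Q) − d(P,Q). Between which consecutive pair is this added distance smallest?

Added distance for inserting X between each consecutive pair:
Alpha–Bravo: 1740.1 m
Bravo–Charlie: 945.8 m
Charlie–Delta: 2581.8 m
Delta–Echo: 88.3 m
Smallest added distance is 88.3 m, inserting between Delta and Echo.

between Delta and Echo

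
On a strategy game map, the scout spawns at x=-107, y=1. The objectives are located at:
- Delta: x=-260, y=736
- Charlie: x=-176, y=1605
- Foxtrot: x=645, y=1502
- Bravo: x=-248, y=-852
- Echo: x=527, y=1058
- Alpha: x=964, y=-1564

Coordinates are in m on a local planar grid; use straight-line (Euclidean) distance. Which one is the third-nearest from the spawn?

Distances from the spawn (x=-107, y=1):
Delta: 750.8 m
Bravo: 864.6 m
Echo: 1232.6 m
Charlie: 1605.5 m
Foxtrot: 1678.8 m
Alpha: 1896.4 m
The third-nearest is Echo at 1232.6 m.

Echo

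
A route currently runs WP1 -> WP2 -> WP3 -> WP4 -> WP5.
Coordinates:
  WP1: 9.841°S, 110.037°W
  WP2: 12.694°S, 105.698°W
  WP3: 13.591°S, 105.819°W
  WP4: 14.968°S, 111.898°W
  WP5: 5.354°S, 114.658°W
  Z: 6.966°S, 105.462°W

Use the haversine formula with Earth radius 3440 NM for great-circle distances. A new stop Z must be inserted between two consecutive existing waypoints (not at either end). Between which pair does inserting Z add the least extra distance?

between WP1 and WP2

Added distance for inserting Z between each consecutive pair:
WP1–WP2: 358.5 NM
WP2–WP3: 688.2 NM
WP3–WP4: 647.0 NM
WP4–WP5: 569.5 NM
Smallest added distance is 358.5 NM, inserting between WP1 and WP2.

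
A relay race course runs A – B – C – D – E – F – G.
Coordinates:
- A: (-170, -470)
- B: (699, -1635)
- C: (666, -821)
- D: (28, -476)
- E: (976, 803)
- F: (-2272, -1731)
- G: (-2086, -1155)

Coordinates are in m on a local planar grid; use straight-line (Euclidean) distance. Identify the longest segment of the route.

Leg distances:
A→B: 1453.4 m
B→C: 814.7 m
C→D: 725.3 m
D→E: 1592.0 m
E→F: 4119.5 m
F→G: 605.3 m
The longest leg is E–F at 4119.5 m.

E–F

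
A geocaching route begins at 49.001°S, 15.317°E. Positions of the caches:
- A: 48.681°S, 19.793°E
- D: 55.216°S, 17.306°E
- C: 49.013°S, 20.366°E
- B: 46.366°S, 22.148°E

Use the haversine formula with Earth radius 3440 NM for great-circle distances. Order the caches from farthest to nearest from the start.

D, B, C, A

Computing each great-circle distance from 49.001°S, 15.317°E:
D 55.216°S, 17.306°E: 380.2 NM
B 46.366°S, 22.148°E: 318.0 NM
C 49.013°S, 20.366°E: 198.8 NM
A 48.681°S, 19.793°E: 177.9 NM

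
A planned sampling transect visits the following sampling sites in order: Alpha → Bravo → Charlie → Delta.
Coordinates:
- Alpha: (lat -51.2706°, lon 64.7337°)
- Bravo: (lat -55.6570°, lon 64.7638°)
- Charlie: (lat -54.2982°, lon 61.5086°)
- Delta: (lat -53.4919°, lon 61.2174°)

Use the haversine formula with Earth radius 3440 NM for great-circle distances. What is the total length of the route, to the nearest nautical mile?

452 NM

Leg distances:
Alpha→Bravo: 263.4 NM  (cumulative 263.4 NM)
Bravo→Charlie: 138.7 NM  (cumulative 402.0 NM)
Charlie→Delta: 49.5 NM  (cumulative 451.5 NM)
Total route length ≈ 452 NM.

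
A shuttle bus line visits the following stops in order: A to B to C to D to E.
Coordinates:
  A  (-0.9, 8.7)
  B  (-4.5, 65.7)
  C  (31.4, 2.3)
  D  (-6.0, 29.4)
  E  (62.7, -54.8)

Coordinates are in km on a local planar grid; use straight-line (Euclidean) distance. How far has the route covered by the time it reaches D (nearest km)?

176 km

Leg distances:
A→B: 57.1 km  (cumulative 57.1 km)
B→C: 72.9 km  (cumulative 130.0 km)
C→D: 46.2 km  (cumulative 176.2 km)
Cumulative distance at D ≈ 176 km.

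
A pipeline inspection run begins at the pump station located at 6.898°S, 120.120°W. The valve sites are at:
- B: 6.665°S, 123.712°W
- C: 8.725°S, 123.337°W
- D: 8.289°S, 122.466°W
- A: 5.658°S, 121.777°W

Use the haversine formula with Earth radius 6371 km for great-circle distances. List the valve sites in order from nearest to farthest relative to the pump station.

A, D, B, C

Distances from the pump station:
A 5.658°S, 121.777°W: 229.2 km
D 8.289°S, 122.466°W: 301.3 km
B 6.665°S, 123.712°W: 397.5 km
C 8.725°S, 123.337°W: 408.5 km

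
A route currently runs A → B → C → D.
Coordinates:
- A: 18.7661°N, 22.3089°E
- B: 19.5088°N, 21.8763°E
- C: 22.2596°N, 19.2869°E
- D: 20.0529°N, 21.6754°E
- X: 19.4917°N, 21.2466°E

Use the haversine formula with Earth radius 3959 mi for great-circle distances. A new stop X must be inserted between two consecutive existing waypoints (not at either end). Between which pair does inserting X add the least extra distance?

between B and C

Added distance for inserting X between each consecutive pair:
A–B: 68.0 mi
B–C: 17.2 mi
C–D: 60.4 mi
Smallest added distance is 17.2 mi, inserting between B and C.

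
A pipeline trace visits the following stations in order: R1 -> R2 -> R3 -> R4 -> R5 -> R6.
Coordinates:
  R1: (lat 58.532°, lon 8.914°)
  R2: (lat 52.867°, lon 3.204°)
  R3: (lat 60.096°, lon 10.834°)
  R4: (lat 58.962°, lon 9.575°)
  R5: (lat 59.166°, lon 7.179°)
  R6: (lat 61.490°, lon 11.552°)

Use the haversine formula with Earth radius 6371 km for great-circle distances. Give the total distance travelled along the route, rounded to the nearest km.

Leg distances:
R1→R2: 723.9 km  (cumulative 723.9 km)
R2→R3: 929.0 km  (cumulative 1652.9 km)
R3→R4: 144.7 km  (cumulative 1797.6 km)
R4→R5: 138.8 km  (cumulative 1936.4 km)
R5→R6: 353.0 km  (cumulative 2289.4 km)
Total route length ≈ 2289 km.

2289 km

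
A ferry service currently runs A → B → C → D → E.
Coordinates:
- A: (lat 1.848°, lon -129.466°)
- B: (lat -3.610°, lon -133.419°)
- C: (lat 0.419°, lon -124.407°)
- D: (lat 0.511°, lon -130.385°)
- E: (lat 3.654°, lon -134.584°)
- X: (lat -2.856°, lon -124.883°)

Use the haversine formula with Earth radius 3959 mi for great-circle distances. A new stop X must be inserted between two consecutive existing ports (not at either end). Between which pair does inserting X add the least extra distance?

Added distance for inserting X between each consecutive pair:
A–B: 579.3 mi
B–C: 138.1 mi
C–D: 261.2 mi
D–E: 890.3 mi
Smallest added distance is 138.1 mi, inserting between B and C.

between B and C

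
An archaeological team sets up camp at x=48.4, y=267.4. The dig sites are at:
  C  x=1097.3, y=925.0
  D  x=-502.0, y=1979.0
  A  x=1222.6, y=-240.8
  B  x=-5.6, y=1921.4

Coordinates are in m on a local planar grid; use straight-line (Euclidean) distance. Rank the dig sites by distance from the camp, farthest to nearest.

D, B, A, C

Distances from the camp:
D x=-502.0, y=1979.0: 1797.9 m
B x=-5.6, y=1921.4: 1654.9 m
A x=1222.6, y=-240.8: 1279.5 m
C x=1097.3, y=925.0: 1238.0 m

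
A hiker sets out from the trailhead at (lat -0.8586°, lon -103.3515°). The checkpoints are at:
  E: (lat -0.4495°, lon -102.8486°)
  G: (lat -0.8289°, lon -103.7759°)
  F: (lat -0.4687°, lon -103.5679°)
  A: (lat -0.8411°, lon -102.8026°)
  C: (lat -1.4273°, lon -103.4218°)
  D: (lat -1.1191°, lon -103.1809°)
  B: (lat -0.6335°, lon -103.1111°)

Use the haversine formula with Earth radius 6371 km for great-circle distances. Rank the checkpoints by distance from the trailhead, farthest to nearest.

Distance from the trailhead at (lat -0.8586°, lon -103.3515°) to each:
E (lat -0.4495°, lon -102.8486°): 72.1 km
C (lat -1.4273°, lon -103.4218°): 63.7 km
A (lat -0.8411°, lon -102.8026°): 61.1 km
F (lat -0.4687°, lon -103.5679°): 49.6 km
G (lat -0.8289°, lon -103.7759°): 47.3 km
B (lat -0.6335°, lon -103.1111°): 36.6 km
D (lat -1.1191°, lon -103.1809°): 34.6 km

E, C, A, F, G, B, D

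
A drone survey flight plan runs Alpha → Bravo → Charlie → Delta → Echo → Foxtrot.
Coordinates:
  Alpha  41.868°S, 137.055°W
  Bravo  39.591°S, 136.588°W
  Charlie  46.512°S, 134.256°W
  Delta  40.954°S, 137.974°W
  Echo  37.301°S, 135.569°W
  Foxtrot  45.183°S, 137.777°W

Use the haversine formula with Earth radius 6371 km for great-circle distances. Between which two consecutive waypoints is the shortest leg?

Leg distances:
Alpha→Bravo: 256.2 km
Bravo→Charlie: 792.5 km
Charlie→Delta: 686.2 km
Delta→Echo: 456.1 km
Echo→Foxtrot: 895.6 km
The shortest leg is Alpha–Bravo at 256.2 km.

Alpha–Bravo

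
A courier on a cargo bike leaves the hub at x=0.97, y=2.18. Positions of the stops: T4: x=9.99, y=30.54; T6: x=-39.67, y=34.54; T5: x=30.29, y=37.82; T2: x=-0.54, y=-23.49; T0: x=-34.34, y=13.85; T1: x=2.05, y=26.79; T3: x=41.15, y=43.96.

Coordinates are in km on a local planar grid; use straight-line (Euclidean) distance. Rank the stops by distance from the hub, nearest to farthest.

T1, T2, T4, T0, T5, T6, T3

Computing each straight-line distance from x=0.97, y=2.18:
T1 x=2.05, y=26.79: 24.6 km
T2 x=-0.54, y=-23.49: 25.7 km
T4 x=9.99, y=30.54: 29.8 km
T0 x=-34.34, y=13.85: 37.2 km
T5 x=30.29, y=37.82: 46.2 km
T6 x=-39.67, y=34.54: 51.9 km
T3 x=41.15, y=43.96: 58.0 km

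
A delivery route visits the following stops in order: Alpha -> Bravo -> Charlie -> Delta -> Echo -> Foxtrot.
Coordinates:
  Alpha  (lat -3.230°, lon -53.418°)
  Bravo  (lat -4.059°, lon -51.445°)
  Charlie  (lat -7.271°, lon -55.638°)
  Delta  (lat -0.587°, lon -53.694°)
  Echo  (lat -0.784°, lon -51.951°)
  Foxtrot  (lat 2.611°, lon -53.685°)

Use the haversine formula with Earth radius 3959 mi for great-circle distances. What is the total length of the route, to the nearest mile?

Leg distances:
Alpha→Bravo: 147.6 mi  (cumulative 147.6 mi)
Bravo→Charlie: 363.8 mi  (cumulative 511.4 mi)
Charlie→Delta: 480.9 mi  (cumulative 992.3 mi)
Delta→Echo: 121.2 mi  (cumulative 1113.5 mi)
Echo→Foxtrot: 263.4 mi  (cumulative 1376.9 mi)
Total route length ≈ 1377 mi.

1377 mi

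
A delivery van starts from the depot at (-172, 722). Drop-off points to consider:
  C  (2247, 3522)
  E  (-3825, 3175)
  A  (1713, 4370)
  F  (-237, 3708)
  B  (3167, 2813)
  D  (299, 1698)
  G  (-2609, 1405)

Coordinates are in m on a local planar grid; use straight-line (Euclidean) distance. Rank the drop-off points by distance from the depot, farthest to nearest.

Distance from the depot at (-172, 722) to each:
E (-3825, 3175): 4400.2 m
A (1713, 4370): 4106.2 m
B (3167, 2813): 3939.7 m
C (2247, 3522): 3700.2 m
F (-237, 3708): 2986.7 m
G (-2609, 1405): 2530.9 m
D (299, 1698): 1083.7 m

E, A, B, C, F, G, D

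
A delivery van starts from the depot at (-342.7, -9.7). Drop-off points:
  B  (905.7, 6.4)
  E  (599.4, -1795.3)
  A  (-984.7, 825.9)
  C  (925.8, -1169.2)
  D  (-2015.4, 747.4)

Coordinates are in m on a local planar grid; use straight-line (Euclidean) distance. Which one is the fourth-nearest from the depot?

Distances from the depot ((-342.7, -9.7)):
A: 1053.8 m
B: 1248.5 m
C: 1718.6 m
D: 1836.1 m
E: 2018.9 m
The fourth-nearest is D at 1836.1 m.

D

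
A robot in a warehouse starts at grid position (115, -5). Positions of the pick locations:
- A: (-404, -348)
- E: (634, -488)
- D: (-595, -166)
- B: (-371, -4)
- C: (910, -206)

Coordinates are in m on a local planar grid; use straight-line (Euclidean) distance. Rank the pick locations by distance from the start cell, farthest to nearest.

C, D, E, A, B

Computing each straight-line distance from (115, -5):
C (910, -206): 820.0 m
D (-595, -166): 728.0 m
E (634, -488): 709.0 m
A (-404, -348): 622.1 m
B (-371, -4): 486.0 m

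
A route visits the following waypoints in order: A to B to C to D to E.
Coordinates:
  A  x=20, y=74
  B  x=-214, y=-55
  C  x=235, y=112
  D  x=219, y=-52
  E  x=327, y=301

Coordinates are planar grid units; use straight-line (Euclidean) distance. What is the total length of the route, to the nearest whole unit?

1280

Leg distances:
A→B: 267.2  (cumulative 267.2)
B→C: 479.1  (cumulative 746.3)
C→D: 164.8  (cumulative 911.0)
D→E: 369.2  (cumulative 1280.2)
Total route length ≈ 1280.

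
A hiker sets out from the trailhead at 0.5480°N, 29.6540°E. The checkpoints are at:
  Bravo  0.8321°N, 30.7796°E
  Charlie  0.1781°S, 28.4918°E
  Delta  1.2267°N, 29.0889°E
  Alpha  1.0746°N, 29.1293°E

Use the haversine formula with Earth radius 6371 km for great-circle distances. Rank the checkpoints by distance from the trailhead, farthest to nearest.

Distance from the trailhead at 0.5480°N, 29.6540°E to each:
Charlie 0.1781°S, 28.4918°E: 152.4 km
Bravo 0.8321°N, 30.7796°E: 129.1 km
Delta 1.2267°N, 29.0889°E: 98.2 km
Alpha 1.0746°N, 29.1293°E: 82.7 km

Charlie, Bravo, Delta, Alpha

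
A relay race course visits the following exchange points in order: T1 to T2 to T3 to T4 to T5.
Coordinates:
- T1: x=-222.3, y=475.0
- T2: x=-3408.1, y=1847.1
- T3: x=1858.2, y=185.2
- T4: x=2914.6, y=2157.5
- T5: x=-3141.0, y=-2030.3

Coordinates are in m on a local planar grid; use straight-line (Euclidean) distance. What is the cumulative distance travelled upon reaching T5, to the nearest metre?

Leg distances:
T1→T2: 3468.7 m  (cumulative 3468.7 m)
T2→T3: 5522.3 m  (cumulative 8991.0 m)
T3→T4: 2237.4 m  (cumulative 11228.4 m)
T4→T5: 7362.6 m  (cumulative 18591.0 m)
Cumulative distance at T5 ≈ 18591 m.

18591 m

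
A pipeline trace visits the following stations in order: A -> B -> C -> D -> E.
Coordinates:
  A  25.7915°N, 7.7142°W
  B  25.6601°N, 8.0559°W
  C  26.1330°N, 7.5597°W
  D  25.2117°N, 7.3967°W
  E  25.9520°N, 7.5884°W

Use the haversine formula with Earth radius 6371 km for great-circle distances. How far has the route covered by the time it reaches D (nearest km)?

Leg distances:
A→B: 37.2 km  (cumulative 37.2 km)
B→C: 72.3 km  (cumulative 109.5 km)
C→D: 103.7 km  (cumulative 213.3 km)
Cumulative distance at D ≈ 213 km.

213 km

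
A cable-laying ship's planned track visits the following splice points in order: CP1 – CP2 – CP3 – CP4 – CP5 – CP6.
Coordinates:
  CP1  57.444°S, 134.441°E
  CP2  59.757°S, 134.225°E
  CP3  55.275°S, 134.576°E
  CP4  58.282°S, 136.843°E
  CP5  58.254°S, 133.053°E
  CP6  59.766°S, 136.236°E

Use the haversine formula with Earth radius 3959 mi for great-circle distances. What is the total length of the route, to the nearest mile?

987 mi

Leg distances:
CP1→CP2: 160.0 mi  (cumulative 160.0 mi)
CP2→CP3: 310.0 mi  (cumulative 470.0 mi)
CP3→CP4: 224.8 mi  (cumulative 694.8 mi)
CP4→CP5: 137.7 mi  (cumulative 832.5 mi)
CP5→CP6: 154.0 mi  (cumulative 986.5 mi)
Total route length ≈ 987 mi.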